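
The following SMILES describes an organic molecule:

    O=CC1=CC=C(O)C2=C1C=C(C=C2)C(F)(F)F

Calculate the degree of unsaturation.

8

Degree of unsaturation = (number of rings) + (number of π bonds).
Ring closures in the SMILES: 2.
π bonds: 6 double bonds (each 1 DoU) → 6 DoU from unsaturation.
Total DoU = 2 + 6 = 8.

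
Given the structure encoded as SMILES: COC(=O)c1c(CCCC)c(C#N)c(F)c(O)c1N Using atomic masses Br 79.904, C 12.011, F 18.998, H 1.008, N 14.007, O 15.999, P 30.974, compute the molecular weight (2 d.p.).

First, the molecular formula is C13H15FN2O3 (counting implicit H from valence).
  C: 13 × 12.011 = 156.143
  F: 1 × 18.998 = 18.998
  H: 15 × 1.008 = 15.120
  N: 2 × 14.007 = 28.014
  O: 3 × 15.999 = 47.997
Sum: 13×12.011 + 1×18.998 + 15×1.008 + 2×14.007 + 3×15.999 = 266.272 → 266.27 g/mol.

266.27 g/mol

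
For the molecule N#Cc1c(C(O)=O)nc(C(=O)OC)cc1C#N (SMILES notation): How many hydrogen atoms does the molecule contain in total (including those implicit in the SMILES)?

Walk through each heavy atom and fill implicit hydrogens from standard valence (C 4, N 3, O 2, S 2, halogen 1); for lowercase aromatic atoms, an aromatic c carries 1 H when it has two neighbours and 0 H with three, and aromatic n carries 0 H:
  atom 1: N, bond orders sum to 3 (valence 3) → 0 H
  atom 2: C, bond orders sum to 4 (valence 4) → 0 H
  atom 3: aromatic c, 3 neighbours → 0 H
  atom 4: aromatic c, 3 neighbours → 0 H
  atom 5: C, bond orders sum to 4 (valence 4) → 0 H
  atom 6: O, bond orders sum to 1 (valence 2) → 1 H
  atom 7: O, bond orders sum to 2 (valence 2) → 0 H
  atom 8: aromatic n, 2 neighbours → 0 H
  atom 9: aromatic c, 3 neighbours → 0 H
  atom 10: C, bond orders sum to 4 (valence 4) → 0 H
  atom 11: O, bond orders sum to 2 (valence 2) → 0 H
  atom 12: O, bond orders sum to 2 (valence 2) → 0 H
  atom 13: C, bond orders sum to 1 (valence 4) → 3 H
  atom 14: aromatic c, 2 neighbours → 1 H
  atom 15: aromatic c, 3 neighbours → 0 H
  atom 16: C, bond orders sum to 4 (valence 4) → 0 H
  atom 17: N, bond orders sum to 3 (valence 3) → 0 H
Total hydrogens: 5.

5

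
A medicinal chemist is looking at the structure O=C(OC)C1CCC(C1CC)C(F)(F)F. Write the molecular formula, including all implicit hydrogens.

C10H15F3O2

Walk through each heavy atom and fill implicit hydrogens from standard valence (C 4, N 3, O 2, S 2, halogen 1):
  atom 1: O, bond orders sum to 2 (valence 2) → 0 H
  atom 2: C, bond orders sum to 4 (valence 4) → 0 H
  atom 3: O, bond orders sum to 2 (valence 2) → 0 H
  atom 4: C, bond orders sum to 1 (valence 4) → 3 H
  atom 5: C, bond orders sum to 3 (valence 4) → 1 H
  atom 6: C, bond orders sum to 2 (valence 4) → 2 H
  atom 7: C, bond orders sum to 2 (valence 4) → 2 H
  atom 8: C, bond orders sum to 3 (valence 4) → 1 H
  atom 9: C, bond orders sum to 3 (valence 4) → 1 H
  atom 10: C, bond orders sum to 2 (valence 4) → 2 H
  atom 11: C, bond orders sum to 1 (valence 4) → 3 H
  atom 12: C, bond orders sum to 4 (valence 4) → 0 H
  atom 13: F (halogen, monovalent) → 0 H
  atom 14: F (halogen, monovalent) → 0 H
  atom 15: F (halogen, monovalent) → 0 H
Totals → C:10, H:15, F:3, O:2.
In Hill order: C10H15F3O2.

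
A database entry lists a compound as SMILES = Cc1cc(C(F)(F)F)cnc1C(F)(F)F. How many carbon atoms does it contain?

8

Count every carbon token in the SMILES (each C, including those in ring-closure positions and inside branches).
Carbon count: 8.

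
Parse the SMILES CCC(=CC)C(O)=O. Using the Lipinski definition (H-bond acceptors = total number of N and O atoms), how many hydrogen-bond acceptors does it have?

2

N atoms: 0; O atoms: 2.
Lipinski HBA = 0 + 2 = 2.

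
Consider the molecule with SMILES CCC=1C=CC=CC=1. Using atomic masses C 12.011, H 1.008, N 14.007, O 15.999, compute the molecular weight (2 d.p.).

106.17 g/mol

First, the molecular formula is C8H10 (counting implicit H from valence).
  C: 8 × 12.011 = 96.088
  H: 10 × 1.008 = 10.080
Sum: 8×12.011 + 10×1.008 = 106.168 → 106.17 g/mol.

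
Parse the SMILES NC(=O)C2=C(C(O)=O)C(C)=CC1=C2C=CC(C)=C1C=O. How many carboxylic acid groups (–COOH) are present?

The carboxylic acid motif appears at heavy-atom position 6 in the SMILES.
Other groups present: 1 aldehyde, 1 amide.
Carboxylic acid count: 1.

1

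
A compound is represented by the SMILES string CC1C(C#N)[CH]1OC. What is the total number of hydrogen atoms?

Walk through each heavy atom and fill implicit hydrogens from standard valence (C 4, N 3, O 2, S 2, halogen 1):
  atom 1: C, bond orders sum to 1 (valence 4) → 3 H
  atom 2: C, bond orders sum to 3 (valence 4) → 1 H
  atom 3: C, bond orders sum to 3 (valence 4) → 1 H
  atom 4: C, bond orders sum to 4 (valence 4) → 0 H
  atom 5: N, bond orders sum to 3 (valence 3) → 0 H
  atom 6: C with explicit H count 1
  atom 7: O, bond orders sum to 2 (valence 2) → 0 H
  atom 8: C, bond orders sum to 1 (valence 4) → 3 H
Total hydrogens: 9.

9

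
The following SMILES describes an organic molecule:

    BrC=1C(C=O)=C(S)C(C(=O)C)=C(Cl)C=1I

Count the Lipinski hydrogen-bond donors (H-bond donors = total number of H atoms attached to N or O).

0

Donors: find every N or O and count the H atoms it carries.
  atom 5 (O): bond orders sum to 2 → 0 H
  atom 10 (O): bond orders sum to 2 → 0 H
Lipinski HBD = 0.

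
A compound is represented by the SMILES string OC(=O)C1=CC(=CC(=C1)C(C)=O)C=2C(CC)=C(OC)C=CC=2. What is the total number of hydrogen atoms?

18

Walk through each heavy atom and fill implicit hydrogens from standard valence (C 4, N 3, O 2, S 2, halogen 1):
  atom 1: O, bond orders sum to 1 (valence 2) → 1 H
  atom 2: C, bond orders sum to 4 (valence 4) → 0 H
  atom 3: O, bond orders sum to 2 (valence 2) → 0 H
  atom 4: C, bond orders sum to 4 (valence 4) → 0 H
  atom 5: C, bond orders sum to 3 (valence 4) → 1 H
  atom 6: C, bond orders sum to 4 (valence 4) → 0 H
  atom 7: C, bond orders sum to 3 (valence 4) → 1 H
  atom 8: C, bond orders sum to 4 (valence 4) → 0 H
  atom 9: C, bond orders sum to 3 (valence 4) → 1 H
  atom 10: C, bond orders sum to 4 (valence 4) → 0 H
  atom 11: C, bond orders sum to 1 (valence 4) → 3 H
  atom 12: O, bond orders sum to 2 (valence 2) → 0 H
  atom 13: C, bond orders sum to 4 (valence 4) → 0 H
  atom 14: C, bond orders sum to 4 (valence 4) → 0 H
  atom 15: C, bond orders sum to 2 (valence 4) → 2 H
  atom 16: C, bond orders sum to 1 (valence 4) → 3 H
  atom 17: C, bond orders sum to 4 (valence 4) → 0 H
  atom 18: O, bond orders sum to 2 (valence 2) → 0 H
  atom 19: C, bond orders sum to 1 (valence 4) → 3 H
  atom 20: C, bond orders sum to 3 (valence 4) → 1 H
  atom 21: C, bond orders sum to 3 (valence 4) → 1 H
  atom 22: C, bond orders sum to 3 (valence 4) → 1 H
Total hydrogens: 18.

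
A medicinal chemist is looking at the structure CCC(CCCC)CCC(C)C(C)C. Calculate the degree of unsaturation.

0

Degree of unsaturation = (number of rings) + (number of π bonds).
Ring closures in the SMILES: 0.
π bonds: none → 0 DoU from unsaturation.
Total DoU = 0 + 0 = 0.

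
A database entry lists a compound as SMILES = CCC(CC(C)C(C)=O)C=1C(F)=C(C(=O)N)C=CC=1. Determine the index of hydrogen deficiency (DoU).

Molecular formula: C15H20FNO2.
DoU = (2C + 2 + N − H − X) / 2, where X is the halogen count and O/S are ignored.
    = (2·15 + 2 + 1 − 20 − 1) / 2 = 12 / 2 = 6.

6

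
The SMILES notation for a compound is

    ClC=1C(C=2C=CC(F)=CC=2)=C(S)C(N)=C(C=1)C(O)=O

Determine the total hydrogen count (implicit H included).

9

Walk through each heavy atom and fill implicit hydrogens from standard valence (C 4, N 3, O 2, S 2, halogen 1):
  atom 1: Cl (halogen, monovalent) → 0 H
  atom 2: C, bond orders sum to 4 (valence 4) → 0 H
  atom 3: C, bond orders sum to 4 (valence 4) → 0 H
  atom 4: C, bond orders sum to 4 (valence 4) → 0 H
  atom 5: C, bond orders sum to 3 (valence 4) → 1 H
  atom 6: C, bond orders sum to 3 (valence 4) → 1 H
  atom 7: C, bond orders sum to 4 (valence 4) → 0 H
  atom 8: F (halogen, monovalent) → 0 H
  atom 9: C, bond orders sum to 3 (valence 4) → 1 H
  atom 10: C, bond orders sum to 3 (valence 4) → 1 H
  atom 11: C, bond orders sum to 4 (valence 4) → 0 H
  atom 12: S, bond orders sum to 1 (valence 2) → 1 H
  atom 13: C, bond orders sum to 4 (valence 4) → 0 H
  atom 14: N, bond orders sum to 1 (valence 3) → 2 H
  atom 15: C, bond orders sum to 4 (valence 4) → 0 H
  atom 16: C, bond orders sum to 3 (valence 4) → 1 H
  atom 17: C, bond orders sum to 4 (valence 4) → 0 H
  atom 18: O, bond orders sum to 1 (valence 2) → 1 H
  atom 19: O, bond orders sum to 2 (valence 2) → 0 H
Total hydrogens: 9.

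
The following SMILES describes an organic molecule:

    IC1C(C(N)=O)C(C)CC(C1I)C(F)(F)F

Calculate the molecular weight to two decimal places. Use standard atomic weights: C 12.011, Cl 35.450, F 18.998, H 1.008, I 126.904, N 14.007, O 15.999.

First, the molecular formula is C9H12F3I2NO (counting implicit H from valence).
  C: 9 × 12.011 = 108.099
  F: 3 × 18.998 = 56.994
  H: 12 × 1.008 = 12.096
  I: 2 × 126.904 = 253.808
  N: 1 × 14.007 = 14.007
  O: 1 × 15.999 = 15.999
Sum: 9×12.011 + 3×18.998 + 12×1.008 + 2×126.904 + 1×14.007 + 1×15.999 = 461.003 → 461.00 g/mol.

461.00 g/mol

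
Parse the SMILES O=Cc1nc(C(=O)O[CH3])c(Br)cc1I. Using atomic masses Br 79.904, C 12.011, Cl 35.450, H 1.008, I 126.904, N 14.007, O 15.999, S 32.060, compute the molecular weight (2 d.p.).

369.94 g/mol

First, the molecular formula is C8H5BrINO3 (counting implicit H from valence).
  Br: 1 × 79.904 = 79.904
  C: 8 × 12.011 = 96.088
  H: 5 × 1.008 = 5.040
  I: 1 × 126.904 = 126.904
  N: 1 × 14.007 = 14.007
  O: 3 × 15.999 = 47.997
Sum: 1×79.904 + 8×12.011 + 5×1.008 + 1×126.904 + 1×14.007 + 3×15.999 = 369.940 → 369.94 g/mol.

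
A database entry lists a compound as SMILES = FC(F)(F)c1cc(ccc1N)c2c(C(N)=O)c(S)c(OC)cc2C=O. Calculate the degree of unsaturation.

Molecular formula: C16H13F3N2O3S.
DoU = (2C + 2 + N − H − X) / 2, where X is the halogen count and O/S are ignored.
    = (2·16 + 2 + 2 − 13 − 3) / 2 = 20 / 2 = 10.

10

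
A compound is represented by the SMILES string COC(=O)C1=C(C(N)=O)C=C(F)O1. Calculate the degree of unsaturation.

Molecular formula: C7H6FNO4.
DoU = (2C + 2 + N − H − X) / 2, where X is the halogen count and O/S are ignored.
    = (2·7 + 2 + 1 − 6 − 1) / 2 = 10 / 2 = 5.

5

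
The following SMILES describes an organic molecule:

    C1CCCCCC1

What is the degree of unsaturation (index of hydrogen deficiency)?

1

Molecular formula: C7H14.
DoU = (2C + 2 + N − H − X) / 2, where X is the halogen count and O/S are ignored.
    = (2·7 + 2 + 0 − 14 − 0) / 2 = 2 / 2 = 1.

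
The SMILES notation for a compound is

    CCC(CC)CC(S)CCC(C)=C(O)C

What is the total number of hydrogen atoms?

26

Walk through each heavy atom and fill implicit hydrogens from standard valence (C 4, N 3, O 2, S 2, halogen 1):
  atom 1: C, bond orders sum to 1 (valence 4) → 3 H
  atom 2: C, bond orders sum to 2 (valence 4) → 2 H
  atom 3: C, bond orders sum to 3 (valence 4) → 1 H
  atom 4: C, bond orders sum to 2 (valence 4) → 2 H
  atom 5: C, bond orders sum to 1 (valence 4) → 3 H
  atom 6: C, bond orders sum to 2 (valence 4) → 2 H
  atom 7: C, bond orders sum to 3 (valence 4) → 1 H
  atom 8: S, bond orders sum to 1 (valence 2) → 1 H
  atom 9: C, bond orders sum to 2 (valence 4) → 2 H
  atom 10: C, bond orders sum to 2 (valence 4) → 2 H
  atom 11: C, bond orders sum to 4 (valence 4) → 0 H
  atom 12: C, bond orders sum to 1 (valence 4) → 3 H
  atom 13: C, bond orders sum to 4 (valence 4) → 0 H
  atom 14: O, bond orders sum to 1 (valence 2) → 1 H
  atom 15: C, bond orders sum to 1 (valence 4) → 3 H
Total hydrogens: 26.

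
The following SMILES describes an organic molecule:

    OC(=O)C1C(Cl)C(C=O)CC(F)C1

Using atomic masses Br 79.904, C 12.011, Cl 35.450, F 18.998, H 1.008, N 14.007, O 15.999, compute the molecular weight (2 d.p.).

208.61 g/mol

First, the molecular formula is C8H10ClFO3 (counting implicit H from valence).
  C: 8 × 12.011 = 96.088
  Cl: 1 × 35.450 = 35.450
  F: 1 × 18.998 = 18.998
  H: 10 × 1.008 = 10.080
  O: 3 × 15.999 = 47.997
Sum: 8×12.011 + 1×35.450 + 1×18.998 + 10×1.008 + 3×15.999 = 208.613 → 208.61 g/mol.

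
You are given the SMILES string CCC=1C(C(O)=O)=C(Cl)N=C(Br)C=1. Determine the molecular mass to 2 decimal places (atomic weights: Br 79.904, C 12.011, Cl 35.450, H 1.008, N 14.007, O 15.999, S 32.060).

First, the molecular formula is C8H7BrClNO2 (counting implicit H from valence).
  Br: 1 × 79.904 = 79.904
  C: 8 × 12.011 = 96.088
  Cl: 1 × 35.450 = 35.450
  H: 7 × 1.008 = 7.056
  N: 1 × 14.007 = 14.007
  O: 2 × 15.999 = 31.998
Sum: 1×79.904 + 8×12.011 + 1×35.450 + 7×1.008 + 1×14.007 + 2×15.999 = 264.503 → 264.50 g/mol.

264.50 g/mol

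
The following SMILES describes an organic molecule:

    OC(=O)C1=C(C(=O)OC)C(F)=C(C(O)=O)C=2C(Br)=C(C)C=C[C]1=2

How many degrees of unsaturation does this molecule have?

Molecular formula: C15H10BrFO6.
DoU = (2C + 2 + N − H − X) / 2, where X is the halogen count and O/S are ignored.
    = (2·15 + 2 + 0 − 10 − 2) / 2 = 20 / 2 = 10.

10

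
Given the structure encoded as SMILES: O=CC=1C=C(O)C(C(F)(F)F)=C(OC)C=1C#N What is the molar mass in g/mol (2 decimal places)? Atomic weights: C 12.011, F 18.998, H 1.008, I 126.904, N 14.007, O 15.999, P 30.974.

First, the molecular formula is C10H6F3NO3 (counting implicit H from valence).
  C: 10 × 12.011 = 120.110
  F: 3 × 18.998 = 56.994
  H: 6 × 1.008 = 6.048
  N: 1 × 14.007 = 14.007
  O: 3 × 15.999 = 47.997
Sum: 10×12.011 + 3×18.998 + 6×1.008 + 1×14.007 + 3×15.999 = 245.156 → 245.16 g/mol.

245.16 g/mol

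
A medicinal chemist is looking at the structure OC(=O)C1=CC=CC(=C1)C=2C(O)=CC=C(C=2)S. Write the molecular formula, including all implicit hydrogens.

C13H10O3S

Walk through each heavy atom and fill implicit hydrogens from standard valence (C 4, N 3, O 2, S 2, halogen 1):
  atom 1: O, bond orders sum to 1 (valence 2) → 1 H
  atom 2: C, bond orders sum to 4 (valence 4) → 0 H
  atom 3: O, bond orders sum to 2 (valence 2) → 0 H
  atom 4: C, bond orders sum to 4 (valence 4) → 0 H
  atom 5: C, bond orders sum to 3 (valence 4) → 1 H
  atom 6: C, bond orders sum to 3 (valence 4) → 1 H
  atom 7: C, bond orders sum to 3 (valence 4) → 1 H
  atom 8: C, bond orders sum to 4 (valence 4) → 0 H
  atom 9: C, bond orders sum to 3 (valence 4) → 1 H
  atom 10: C, bond orders sum to 4 (valence 4) → 0 H
  atom 11: C, bond orders sum to 4 (valence 4) → 0 H
  atom 12: O, bond orders sum to 1 (valence 2) → 1 H
  atom 13: C, bond orders sum to 3 (valence 4) → 1 H
  atom 14: C, bond orders sum to 3 (valence 4) → 1 H
  atom 15: C, bond orders sum to 4 (valence 4) → 0 H
  atom 16: C, bond orders sum to 3 (valence 4) → 1 H
  atom 17: S, bond orders sum to 1 (valence 2) → 1 H
Totals → C:13, H:10, O:3, S:1.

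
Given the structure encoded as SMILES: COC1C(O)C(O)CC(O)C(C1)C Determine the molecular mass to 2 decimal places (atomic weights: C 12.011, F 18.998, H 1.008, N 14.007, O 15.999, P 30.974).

190.24 g/mol

First, the molecular formula is C9H18O4 (counting implicit H from valence).
  C: 9 × 12.011 = 108.099
  H: 18 × 1.008 = 18.144
  O: 4 × 15.999 = 63.996
Sum: 9×12.011 + 18×1.008 + 4×15.999 = 190.239 → 190.24 g/mol.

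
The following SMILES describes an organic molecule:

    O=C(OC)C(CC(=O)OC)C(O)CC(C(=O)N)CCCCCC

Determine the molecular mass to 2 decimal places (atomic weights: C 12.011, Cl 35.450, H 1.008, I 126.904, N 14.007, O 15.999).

First, the molecular formula is C16H29NO6 (counting implicit H from valence).
  C: 16 × 12.011 = 192.176
  H: 29 × 1.008 = 29.232
  N: 1 × 14.007 = 14.007
  O: 6 × 15.999 = 95.994
Sum: 16×12.011 + 29×1.008 + 1×14.007 + 6×15.999 = 331.409 → 331.41 g/mol.

331.41 g/mol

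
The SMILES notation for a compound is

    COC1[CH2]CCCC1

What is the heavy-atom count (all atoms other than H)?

Every atom symbol written in the SMILES (organic subset) is one heavy atom; implicit H are not written.
Heavy atoms by element → C:7, O:1.
Total: 8.

8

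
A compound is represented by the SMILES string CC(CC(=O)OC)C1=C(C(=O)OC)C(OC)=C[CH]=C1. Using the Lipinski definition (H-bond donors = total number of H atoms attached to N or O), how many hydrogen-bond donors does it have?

Donors: find every N or O and count the H atoms it carries.
  atom 5 (O): bond orders sum to 2 → 0 H
  atom 6 (O): bond orders sum to 2 → 0 H
  atom 11 (O): bond orders sum to 2 → 0 H
  atom 12 (O): bond orders sum to 2 → 0 H
  atom 15 (O): bond orders sum to 2 → 0 H
Lipinski HBD = 0.

0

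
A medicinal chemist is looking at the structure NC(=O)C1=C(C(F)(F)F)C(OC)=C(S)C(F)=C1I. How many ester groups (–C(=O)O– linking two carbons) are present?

Scan the SMILES for the ester motif — none present.
Groups that are present: 1 amide, 1 ether, 1 thiol.

0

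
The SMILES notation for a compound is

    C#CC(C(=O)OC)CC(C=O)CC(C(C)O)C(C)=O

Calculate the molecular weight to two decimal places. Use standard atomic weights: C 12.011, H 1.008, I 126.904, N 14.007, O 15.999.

268.31 g/mol

First, the molecular formula is C14H20O5 (counting implicit H from valence).
  C: 14 × 12.011 = 168.154
  H: 20 × 1.008 = 20.160
  O: 5 × 15.999 = 79.995
Sum: 14×12.011 + 20×1.008 + 5×15.999 = 268.309 → 268.31 g/mol.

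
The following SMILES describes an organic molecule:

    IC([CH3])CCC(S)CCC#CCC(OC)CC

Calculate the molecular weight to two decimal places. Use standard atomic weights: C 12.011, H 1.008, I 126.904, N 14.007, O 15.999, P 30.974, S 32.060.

368.32 g/mol

First, the molecular formula is C14H25IOS (counting implicit H from valence).
  C: 14 × 12.011 = 168.154
  H: 25 × 1.008 = 25.200
  I: 1 × 126.904 = 126.904
  O: 1 × 15.999 = 15.999
  S: 1 × 32.060 = 32.060
Sum: 14×12.011 + 25×1.008 + 1×126.904 + 1×15.999 + 1×32.060 = 368.317 → 368.32 g/mol.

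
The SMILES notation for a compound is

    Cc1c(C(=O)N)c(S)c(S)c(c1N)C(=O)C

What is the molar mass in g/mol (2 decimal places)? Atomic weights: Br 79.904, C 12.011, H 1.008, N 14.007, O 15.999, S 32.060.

First, the molecular formula is C10H12N2O2S2 (counting implicit H from valence).
  C: 10 × 12.011 = 120.110
  H: 12 × 1.008 = 12.096
  N: 2 × 14.007 = 28.014
  O: 2 × 15.999 = 31.998
  S: 2 × 32.060 = 64.120
Sum: 10×12.011 + 12×1.008 + 2×14.007 + 2×15.999 + 2×32.060 = 256.338 → 256.34 g/mol.

256.34 g/mol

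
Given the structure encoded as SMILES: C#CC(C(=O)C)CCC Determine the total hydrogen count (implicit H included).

Walk through each heavy atom and fill implicit hydrogens from standard valence (C 4, N 3, O 2, S 2, halogen 1):
  atom 1: C, bond orders sum to 3 (valence 4) → 1 H
  atom 2: C, bond orders sum to 4 (valence 4) → 0 H
  atom 3: C, bond orders sum to 3 (valence 4) → 1 H
  atom 4: C, bond orders sum to 4 (valence 4) → 0 H
  atom 5: O, bond orders sum to 2 (valence 2) → 0 H
  atom 6: C, bond orders sum to 1 (valence 4) → 3 H
  atom 7: C, bond orders sum to 2 (valence 4) → 2 H
  atom 8: C, bond orders sum to 2 (valence 4) → 2 H
  atom 9: C, bond orders sum to 1 (valence 4) → 3 H
Total hydrogens: 12.

12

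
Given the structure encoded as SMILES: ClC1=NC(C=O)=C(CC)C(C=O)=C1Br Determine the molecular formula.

Walk through each heavy atom and fill implicit hydrogens from standard valence (C 4, N 3, O 2, S 2, halogen 1):
  atom 1: Cl (halogen, monovalent) → 0 H
  atom 2: C, bond orders sum to 4 (valence 4) → 0 H
  atom 3: N, bond orders sum to 3 (valence 3) → 0 H
  atom 4: C, bond orders sum to 4 (valence 4) → 0 H
  atom 5: C, bond orders sum to 3 (valence 4) → 1 H
  atom 6: O, bond orders sum to 2 (valence 2) → 0 H
  atom 7: C, bond orders sum to 4 (valence 4) → 0 H
  atom 8: C, bond orders sum to 2 (valence 4) → 2 H
  atom 9: C, bond orders sum to 1 (valence 4) → 3 H
  atom 10: C, bond orders sum to 4 (valence 4) → 0 H
  atom 11: C, bond orders sum to 3 (valence 4) → 1 H
  atom 12: O, bond orders sum to 2 (valence 2) → 0 H
  atom 13: C, bond orders sum to 4 (valence 4) → 0 H
  atom 14: Br (halogen, monovalent) → 0 H
Totals → C:9, H:7, Br:1, Cl:1, N:1, O:2.
In Hill order: C9H7BrClNO2.

C9H7BrClNO2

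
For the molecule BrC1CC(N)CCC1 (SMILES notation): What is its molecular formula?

Walk through each heavy atom and fill implicit hydrogens from standard valence (C 4, N 3, O 2, S 2, halogen 1):
  atom 1: Br (halogen, monovalent) → 0 H
  atom 2: C, bond orders sum to 3 (valence 4) → 1 H
  atom 3: C, bond orders sum to 2 (valence 4) → 2 H
  atom 4: C, bond orders sum to 3 (valence 4) → 1 H
  atom 5: N, bond orders sum to 1 (valence 3) → 2 H
  atom 6: C, bond orders sum to 2 (valence 4) → 2 H
  atom 7: C, bond orders sum to 2 (valence 4) → 2 H
  atom 8: C, bond orders sum to 2 (valence 4) → 2 H
Totals → C:6, H:12, Br:1, N:1.
In Hill order: C6H12BrN.

C6H12BrN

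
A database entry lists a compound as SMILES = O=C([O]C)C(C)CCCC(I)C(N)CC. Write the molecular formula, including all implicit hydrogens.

Walk through each heavy atom and fill implicit hydrogens from standard valence (C 4, N 3, O 2, S 2, halogen 1):
  atom 1: O, bond orders sum to 2 (valence 2) → 0 H
  atom 2: C, bond orders sum to 4 (valence 4) → 0 H
  atom 3: O with explicit H count 0
  atom 4: C, bond orders sum to 1 (valence 4) → 3 H
  atom 5: C, bond orders sum to 3 (valence 4) → 1 H
  atom 6: C, bond orders sum to 1 (valence 4) → 3 H
  atom 7: C, bond orders sum to 2 (valence 4) → 2 H
  atom 8: C, bond orders sum to 2 (valence 4) → 2 H
  atom 9: C, bond orders sum to 2 (valence 4) → 2 H
  atom 10: C, bond orders sum to 3 (valence 4) → 1 H
  atom 11: I (halogen, monovalent) → 0 H
  atom 12: C, bond orders sum to 3 (valence 4) → 1 H
  atom 13: N, bond orders sum to 1 (valence 3) → 2 H
  atom 14: C, bond orders sum to 2 (valence 4) → 2 H
  atom 15: C, bond orders sum to 1 (valence 4) → 3 H
Totals → C:11, H:22, I:1, N:1, O:2.

C11H22INO2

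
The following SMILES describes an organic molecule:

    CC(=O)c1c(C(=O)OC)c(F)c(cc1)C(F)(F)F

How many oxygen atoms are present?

3

Scan the SMILES for O atoms (remember two-letter symbols like Cl and Br are single atoms).
Oxygen count: 3.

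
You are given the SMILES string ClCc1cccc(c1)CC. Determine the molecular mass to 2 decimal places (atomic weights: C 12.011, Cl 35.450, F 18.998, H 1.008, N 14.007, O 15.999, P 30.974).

First, the molecular formula is C9H11Cl (counting implicit H from valence).
  C: 9 × 12.011 = 108.099
  Cl: 1 × 35.450 = 35.450
  H: 11 × 1.008 = 11.088
Sum: 9×12.011 + 1×35.450 + 11×1.008 = 154.637 → 154.64 g/mol.

154.64 g/mol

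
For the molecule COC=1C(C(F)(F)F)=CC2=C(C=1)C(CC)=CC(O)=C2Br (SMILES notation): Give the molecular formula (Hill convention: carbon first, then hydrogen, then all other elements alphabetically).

Walk through each heavy atom and fill implicit hydrogens from standard valence (C 4, N 3, O 2, S 2, halogen 1):
  atom 1: C, bond orders sum to 1 (valence 4) → 3 H
  atom 2: O, bond orders sum to 2 (valence 2) → 0 H
  atom 3: C, bond orders sum to 4 (valence 4) → 0 H
  atom 4: C, bond orders sum to 4 (valence 4) → 0 H
  atom 5: C, bond orders sum to 4 (valence 4) → 0 H
  atom 6: F (halogen, monovalent) → 0 H
  atom 7: F (halogen, monovalent) → 0 H
  atom 8: F (halogen, monovalent) → 0 H
  atom 9: C, bond orders sum to 3 (valence 4) → 1 H
  atom 10: C, bond orders sum to 4 (valence 4) → 0 H
  atom 11: C, bond orders sum to 4 (valence 4) → 0 H
  atom 12: C, bond orders sum to 3 (valence 4) → 1 H
  atom 13: C, bond orders sum to 4 (valence 4) → 0 H
  atom 14: C, bond orders sum to 2 (valence 4) → 2 H
  atom 15: C, bond orders sum to 1 (valence 4) → 3 H
  atom 16: C, bond orders sum to 3 (valence 4) → 1 H
  atom 17: C, bond orders sum to 4 (valence 4) → 0 H
  atom 18: O, bond orders sum to 1 (valence 2) → 1 H
  atom 19: C, bond orders sum to 4 (valence 4) → 0 H
  atom 20: Br (halogen, monovalent) → 0 H
Totals → C:14, H:12, Br:1, F:3, O:2.

C14H12BrF3O2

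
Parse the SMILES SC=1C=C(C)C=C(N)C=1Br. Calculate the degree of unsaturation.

4

Degree of unsaturation = (number of rings) + (number of π bonds).
Ring closures in the SMILES: 1.
π bonds: 3 double bonds (each 1 DoU) → 3 DoU from unsaturation.
Total DoU = 1 + 3 = 4.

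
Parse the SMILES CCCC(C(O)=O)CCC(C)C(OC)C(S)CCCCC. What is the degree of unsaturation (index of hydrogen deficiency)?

Degree of unsaturation = (number of rings) + (number of π bonds).
Ring closures in the SMILES: 0.
π bonds: 1 double bond (each 1 DoU) → 1 DoU from unsaturation.
Total DoU = 0 + 1 = 1.

1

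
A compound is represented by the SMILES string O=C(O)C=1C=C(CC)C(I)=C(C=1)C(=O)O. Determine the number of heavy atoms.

15

Every atom symbol written in the SMILES (organic subset) is one heavy atom; implicit H are not written.
Heavy atoms by element → C:10, I:1, O:4.
Total: 15.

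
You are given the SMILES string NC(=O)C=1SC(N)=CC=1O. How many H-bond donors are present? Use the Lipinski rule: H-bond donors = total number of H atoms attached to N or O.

5

Donors: find every N or O and count the H atoms it carries.
  atom 1 (N): bond orders sum to 1 → 2 H
  atom 3 (O): bond orders sum to 2 → 0 H
  atom 7 (N): bond orders sum to 1 → 2 H
  atom 10 (O): bond orders sum to 1 → 1 H
Lipinski HBD = 5.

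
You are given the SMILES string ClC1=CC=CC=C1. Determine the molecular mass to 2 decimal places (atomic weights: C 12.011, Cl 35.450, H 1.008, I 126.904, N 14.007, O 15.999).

First, the molecular formula is C6H5Cl (counting implicit H from valence).
  C: 6 × 12.011 = 72.066
  Cl: 1 × 35.450 = 35.450
  H: 5 × 1.008 = 5.040
Sum: 6×12.011 + 1×35.450 + 5×1.008 = 112.556 → 112.56 g/mol.

112.56 g/mol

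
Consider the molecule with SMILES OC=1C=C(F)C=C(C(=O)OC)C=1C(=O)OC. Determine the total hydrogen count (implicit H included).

Walk through each heavy atom and fill implicit hydrogens from standard valence (C 4, N 3, O 2, S 2, halogen 1):
  atom 1: O, bond orders sum to 1 (valence 2) → 1 H
  atom 2: C, bond orders sum to 4 (valence 4) → 0 H
  atom 3: C, bond orders sum to 3 (valence 4) → 1 H
  atom 4: C, bond orders sum to 4 (valence 4) → 0 H
  atom 5: F (halogen, monovalent) → 0 H
  atom 6: C, bond orders sum to 3 (valence 4) → 1 H
  atom 7: C, bond orders sum to 4 (valence 4) → 0 H
  atom 8: C, bond orders sum to 4 (valence 4) → 0 H
  atom 9: O, bond orders sum to 2 (valence 2) → 0 H
  atom 10: O, bond orders sum to 2 (valence 2) → 0 H
  atom 11: C, bond orders sum to 1 (valence 4) → 3 H
  atom 12: C, bond orders sum to 4 (valence 4) → 0 H
  atom 13: C, bond orders sum to 4 (valence 4) → 0 H
  atom 14: O, bond orders sum to 2 (valence 2) → 0 H
  atom 15: O, bond orders sum to 2 (valence 2) → 0 H
  atom 16: C, bond orders sum to 1 (valence 4) → 3 H
Total hydrogens: 9.

9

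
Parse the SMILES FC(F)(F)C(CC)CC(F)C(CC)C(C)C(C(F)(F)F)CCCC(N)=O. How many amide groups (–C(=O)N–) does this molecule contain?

The amide motif appears at heavy-atom position 24 in the SMILES.
Amide count: 1.

1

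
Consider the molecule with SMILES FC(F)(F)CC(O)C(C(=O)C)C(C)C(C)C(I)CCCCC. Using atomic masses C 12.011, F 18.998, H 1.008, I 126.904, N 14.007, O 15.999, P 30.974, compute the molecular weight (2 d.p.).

436.30 g/mol

First, the molecular formula is C16H28F3IO2 (counting implicit H from valence).
  C: 16 × 12.011 = 192.176
  F: 3 × 18.998 = 56.994
  H: 28 × 1.008 = 28.224
  I: 1 × 126.904 = 126.904
  O: 2 × 15.999 = 31.998
Sum: 16×12.011 + 3×18.998 + 28×1.008 + 1×126.904 + 2×15.999 = 436.296 → 436.30 g/mol.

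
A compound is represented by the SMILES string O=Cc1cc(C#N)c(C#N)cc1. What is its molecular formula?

C9H4N2O

Walk through each heavy atom and fill implicit hydrogens from standard valence (C 4, N 3, O 2, S 2, halogen 1); for lowercase aromatic atoms, an aromatic c carries 1 H when it has two neighbours and 0 H with three, and aromatic n carries 0 H:
  atom 1: O, bond orders sum to 2 (valence 2) → 0 H
  atom 2: C, bond orders sum to 3 (valence 4) → 1 H
  atom 3: aromatic c, 3 neighbours → 0 H
  atom 4: aromatic c, 2 neighbours → 1 H
  atom 5: aromatic c, 3 neighbours → 0 H
  atom 6: C, bond orders sum to 4 (valence 4) → 0 H
  atom 7: N, bond orders sum to 3 (valence 3) → 0 H
  atom 8: aromatic c, 3 neighbours → 0 H
  atom 9: C, bond orders sum to 4 (valence 4) → 0 H
  atom 10: N, bond orders sum to 3 (valence 3) → 0 H
  atom 11: aromatic c, 2 neighbours → 1 H
  atom 12: aromatic c, 2 neighbours → 1 H
Totals → C:9, H:4, N:2, O:1.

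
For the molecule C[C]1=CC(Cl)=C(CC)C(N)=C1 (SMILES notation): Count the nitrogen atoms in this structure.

Scan the SMILES for N atoms (remember two-letter symbols like Cl and Br are single atoms).
Nitrogen count: 1.

1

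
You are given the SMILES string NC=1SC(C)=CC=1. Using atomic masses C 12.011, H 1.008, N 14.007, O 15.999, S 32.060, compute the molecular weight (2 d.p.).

First, the molecular formula is C5H7NS (counting implicit H from valence).
  C: 5 × 12.011 = 60.055
  H: 7 × 1.008 = 7.056
  N: 1 × 14.007 = 14.007
  S: 1 × 32.060 = 32.060
Sum: 5×12.011 + 7×1.008 + 1×14.007 + 1×32.060 = 113.178 → 113.18 g/mol.

113.18 g/mol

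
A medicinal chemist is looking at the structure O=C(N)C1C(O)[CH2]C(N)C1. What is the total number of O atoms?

2

Scan the SMILES for O atoms (remember two-letter symbols like Cl and Br are single atoms).
Oxygen count: 2.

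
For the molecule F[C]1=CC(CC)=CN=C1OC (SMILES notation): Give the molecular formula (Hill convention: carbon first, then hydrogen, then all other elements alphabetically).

Walk through each heavy atom and fill implicit hydrogens from standard valence (C 4, N 3, O 2, S 2, halogen 1):
  atom 1: F (halogen, monovalent) → 0 H
  atom 2: C with explicit H count 0
  atom 3: C, bond orders sum to 3 (valence 4) → 1 H
  atom 4: C, bond orders sum to 4 (valence 4) → 0 H
  atom 5: C, bond orders sum to 2 (valence 4) → 2 H
  atom 6: C, bond orders sum to 1 (valence 4) → 3 H
  atom 7: C, bond orders sum to 3 (valence 4) → 1 H
  atom 8: N, bond orders sum to 3 (valence 3) → 0 H
  atom 9: C, bond orders sum to 4 (valence 4) → 0 H
  atom 10: O, bond orders sum to 2 (valence 2) → 0 H
  atom 11: C, bond orders sum to 1 (valence 4) → 3 H
Totals → C:8, H:10, F:1, N:1, O:1.

C8H10FNO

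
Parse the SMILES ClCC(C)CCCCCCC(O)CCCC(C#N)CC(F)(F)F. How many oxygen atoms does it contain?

1

Scan the SMILES for O atoms (remember two-letter symbols like Cl and Br are single atoms).
Oxygen count: 1.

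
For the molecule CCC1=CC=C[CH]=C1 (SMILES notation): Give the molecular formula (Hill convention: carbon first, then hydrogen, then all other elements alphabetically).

Walk through each heavy atom and fill implicit hydrogens from standard valence (C 4, N 3, O 2, S 2, halogen 1):
  atom 1: C, bond orders sum to 1 (valence 4) → 3 H
  atom 2: C, bond orders sum to 2 (valence 4) → 2 H
  atom 3: C, bond orders sum to 4 (valence 4) → 0 H
  atom 4: C, bond orders sum to 3 (valence 4) → 1 H
  atom 5: C, bond orders sum to 3 (valence 4) → 1 H
  atom 6: C, bond orders sum to 3 (valence 4) → 1 H
  atom 7: C with explicit H count 1
  atom 8: C, bond orders sum to 3 (valence 4) → 1 H
Totals → C:8, H:10.
In Hill order: C8H10.

C8H10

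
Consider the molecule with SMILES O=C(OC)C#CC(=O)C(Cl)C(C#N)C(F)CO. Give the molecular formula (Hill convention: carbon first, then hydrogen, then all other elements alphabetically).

C10H9ClFNO4

Walk through each heavy atom and fill implicit hydrogens from standard valence (C 4, N 3, O 2, S 2, halogen 1):
  atom 1: O, bond orders sum to 2 (valence 2) → 0 H
  atom 2: C, bond orders sum to 4 (valence 4) → 0 H
  atom 3: O, bond orders sum to 2 (valence 2) → 0 H
  atom 4: C, bond orders sum to 1 (valence 4) → 3 H
  atom 5: C, bond orders sum to 4 (valence 4) → 0 H
  atom 6: C, bond orders sum to 4 (valence 4) → 0 H
  atom 7: C, bond orders sum to 4 (valence 4) → 0 H
  atom 8: O, bond orders sum to 2 (valence 2) → 0 H
  atom 9: C, bond orders sum to 3 (valence 4) → 1 H
  atom 10: Cl (halogen, monovalent) → 0 H
  atom 11: C, bond orders sum to 3 (valence 4) → 1 H
  atom 12: C, bond orders sum to 4 (valence 4) → 0 H
  atom 13: N, bond orders sum to 3 (valence 3) → 0 H
  atom 14: C, bond orders sum to 3 (valence 4) → 1 H
  atom 15: F (halogen, monovalent) → 0 H
  atom 16: C, bond orders sum to 2 (valence 4) → 2 H
  atom 17: O, bond orders sum to 1 (valence 2) → 1 H
Totals → C:10, H:9, Cl:1, F:1, N:1, O:4.
In Hill order: C10H9ClFNO4.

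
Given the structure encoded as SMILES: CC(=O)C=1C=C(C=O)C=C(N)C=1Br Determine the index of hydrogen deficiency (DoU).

Degree of unsaturation = (number of rings) + (number of π bonds).
Ring closures in the SMILES: 1.
π bonds: 5 double bonds (each 1 DoU) → 5 DoU from unsaturation.
Total DoU = 1 + 5 = 6.

6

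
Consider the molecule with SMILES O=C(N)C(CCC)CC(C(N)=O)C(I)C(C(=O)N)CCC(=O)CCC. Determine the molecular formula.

C17H30IN3O4

Walk through each heavy atom and fill implicit hydrogens from standard valence (C 4, N 3, O 2, S 2, halogen 1):
  atom 1: O, bond orders sum to 2 (valence 2) → 0 H
  atom 2: C, bond orders sum to 4 (valence 4) → 0 H
  atom 3: N, bond orders sum to 1 (valence 3) → 2 H
  atom 4: C, bond orders sum to 3 (valence 4) → 1 H
  atom 5: C, bond orders sum to 2 (valence 4) → 2 H
  atom 6: C, bond orders sum to 2 (valence 4) → 2 H
  atom 7: C, bond orders sum to 1 (valence 4) → 3 H
  atom 8: C, bond orders sum to 2 (valence 4) → 2 H
  atom 9: C, bond orders sum to 3 (valence 4) → 1 H
  atom 10: C, bond orders sum to 4 (valence 4) → 0 H
  atom 11: N, bond orders sum to 1 (valence 3) → 2 H
  atom 12: O, bond orders sum to 2 (valence 2) → 0 H
  atom 13: C, bond orders sum to 3 (valence 4) → 1 H
  atom 14: I (halogen, monovalent) → 0 H
  atom 15: C, bond orders sum to 3 (valence 4) → 1 H
  atom 16: C, bond orders sum to 4 (valence 4) → 0 H
  atom 17: O, bond orders sum to 2 (valence 2) → 0 H
  atom 18: N, bond orders sum to 1 (valence 3) → 2 H
  atom 19: C, bond orders sum to 2 (valence 4) → 2 H
  atom 20: C, bond orders sum to 2 (valence 4) → 2 H
  atom 21: C, bond orders sum to 4 (valence 4) → 0 H
  atom 22: O, bond orders sum to 2 (valence 2) → 0 H
  atom 23: C, bond orders sum to 2 (valence 4) → 2 H
  atom 24: C, bond orders sum to 2 (valence 4) → 2 H
  atom 25: C, bond orders sum to 1 (valence 4) → 3 H
Totals → C:17, H:30, I:1, N:3, O:4.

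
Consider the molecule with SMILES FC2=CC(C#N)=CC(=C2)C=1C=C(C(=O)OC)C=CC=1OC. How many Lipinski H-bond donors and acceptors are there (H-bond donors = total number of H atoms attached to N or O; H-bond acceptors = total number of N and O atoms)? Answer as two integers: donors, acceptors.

0, 4

Donors: find every N or O and count the H atoms it carries.
  atom 6 (N): bond orders sum to 3 → 0 H
  atom 14 (O): bond orders sum to 2 → 0 H
  atom 15 (O): bond orders sum to 2 → 0 H
  atom 20 (O): bond orders sum to 2 → 0 H
Lipinski HBD = 0.
Acceptors: N atoms = 1, O atoms = 3 → HBA = 4.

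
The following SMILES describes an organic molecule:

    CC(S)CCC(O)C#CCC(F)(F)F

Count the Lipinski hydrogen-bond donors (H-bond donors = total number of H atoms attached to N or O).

1

Donors: find every N or O and count the H atoms it carries.
  atom 7 (O): bond orders sum to 1 → 1 H
Lipinski HBD = 1.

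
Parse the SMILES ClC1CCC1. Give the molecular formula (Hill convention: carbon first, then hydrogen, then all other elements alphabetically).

C4H7Cl

Walk through each heavy atom and fill implicit hydrogens from standard valence (C 4, N 3, O 2, S 2, halogen 1):
  atom 1: Cl (halogen, monovalent) → 0 H
  atom 2: C, bond orders sum to 3 (valence 4) → 1 H
  atom 3: C, bond orders sum to 2 (valence 4) → 2 H
  atom 4: C, bond orders sum to 2 (valence 4) → 2 H
  atom 5: C, bond orders sum to 2 (valence 4) → 2 H
Totals → C:4, H:7, Cl:1.
In Hill order: C4H7Cl.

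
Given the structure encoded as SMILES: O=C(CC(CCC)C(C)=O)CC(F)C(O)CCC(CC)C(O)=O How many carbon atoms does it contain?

Count every carbon token in the SMILES (each C, including those in ring-closure positions and inside branches).
Carbon count: 17.

17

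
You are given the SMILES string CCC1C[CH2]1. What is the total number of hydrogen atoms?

10

Walk through each heavy atom and fill implicit hydrogens from standard valence (C 4, N 3, O 2, S 2, halogen 1):
  atom 1: C, bond orders sum to 1 (valence 4) → 3 H
  atom 2: C, bond orders sum to 2 (valence 4) → 2 H
  atom 3: C, bond orders sum to 3 (valence 4) → 1 H
  atom 4: C, bond orders sum to 2 (valence 4) → 2 H
  atom 5: C with explicit H count 2
Total hydrogens: 10.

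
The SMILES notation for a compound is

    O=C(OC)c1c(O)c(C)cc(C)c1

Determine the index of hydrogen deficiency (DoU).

5

Molecular formula: C10H12O3.
DoU = (2C + 2 + N − H − X) / 2, where X is the halogen count and O/S are ignored.
    = (2·10 + 2 + 0 − 12 − 0) / 2 = 10 / 2 = 5.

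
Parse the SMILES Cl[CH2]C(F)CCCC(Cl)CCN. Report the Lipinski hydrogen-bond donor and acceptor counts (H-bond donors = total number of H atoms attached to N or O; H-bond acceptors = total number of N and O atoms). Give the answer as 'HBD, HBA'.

2, 1

Donors: find every N or O and count the H atoms it carries.
  atom 12 (N): bond orders sum to 1 → 2 H
Lipinski HBD = 2.
Acceptors: N atoms = 1, O atoms = 0 → HBA = 1.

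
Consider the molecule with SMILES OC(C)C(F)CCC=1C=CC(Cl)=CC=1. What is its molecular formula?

C11H14ClFO

Walk through each heavy atom and fill implicit hydrogens from standard valence (C 4, N 3, O 2, S 2, halogen 1):
  atom 1: O, bond orders sum to 1 (valence 2) → 1 H
  atom 2: C, bond orders sum to 3 (valence 4) → 1 H
  atom 3: C, bond orders sum to 1 (valence 4) → 3 H
  atom 4: C, bond orders sum to 3 (valence 4) → 1 H
  atom 5: F (halogen, monovalent) → 0 H
  atom 6: C, bond orders sum to 2 (valence 4) → 2 H
  atom 7: C, bond orders sum to 2 (valence 4) → 2 H
  atom 8: C, bond orders sum to 4 (valence 4) → 0 H
  atom 9: C, bond orders sum to 3 (valence 4) → 1 H
  atom 10: C, bond orders sum to 3 (valence 4) → 1 H
  atom 11: C, bond orders sum to 4 (valence 4) → 0 H
  atom 12: Cl (halogen, monovalent) → 0 H
  atom 13: C, bond orders sum to 3 (valence 4) → 1 H
  atom 14: C, bond orders sum to 3 (valence 4) → 1 H
Totals → C:11, H:14, Cl:1, F:1, O:1.
In Hill order: C11H14ClFO.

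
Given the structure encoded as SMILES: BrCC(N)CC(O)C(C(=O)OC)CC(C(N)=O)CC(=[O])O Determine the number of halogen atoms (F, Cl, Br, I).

1

Halogen atoms appear at heavy-atom position 1 (1×Br).
Other groups present: 1 amide, 1 carboxylic acid, 1 ester, 1 hydroxyl, 1 primary amine.
Halogen count: 1.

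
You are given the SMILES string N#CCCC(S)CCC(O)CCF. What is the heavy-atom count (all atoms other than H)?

13

Every atom symbol written in the SMILES (organic subset) is one heavy atom; implicit H are not written.
Heavy atoms by element → C:9, F:1, N:1, O:1, S:1.
Total: 13.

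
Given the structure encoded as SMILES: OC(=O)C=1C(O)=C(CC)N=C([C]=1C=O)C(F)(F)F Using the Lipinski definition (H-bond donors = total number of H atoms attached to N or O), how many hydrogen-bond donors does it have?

2

Donors: find every N or O and count the H atoms it carries.
  atom 1 (O): bond orders sum to 1 → 1 H
  atom 3 (O): bond orders sum to 2 → 0 H
  atom 6 (O): bond orders sum to 1 → 1 H
  atom 10 (N): bond orders sum to 3 → 0 H
  atom 14 (O): bond orders sum to 2 → 0 H
Lipinski HBD = 2.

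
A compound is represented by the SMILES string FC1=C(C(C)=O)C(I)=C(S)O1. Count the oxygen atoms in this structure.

2

Scan the SMILES for O atoms (remember two-letter symbols like Cl and Br are single atoms).
Oxygen count: 2.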